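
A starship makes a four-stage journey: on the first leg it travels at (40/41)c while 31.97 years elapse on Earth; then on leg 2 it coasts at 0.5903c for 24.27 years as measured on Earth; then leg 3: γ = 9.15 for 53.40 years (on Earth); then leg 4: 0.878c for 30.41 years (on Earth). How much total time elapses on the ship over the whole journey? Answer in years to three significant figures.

τ = 47.0 years

Leg 1: γ = 1/√(1 − (40/41)²) = 41/9 ≈ 4.556; τ_1 = 31.97/4.556 = 7.018 years.
Leg 2: γ = 1/√(1 − 0.5903²) = 1/√0.6515 = 1.239; τ_2 = 24.27/1.239 = 19.59 years.
Leg 3: γ = 9.15; τ_3 = 53.40/9.150 = 5.836 years.
Leg 4: γ = 1/√(1 − 0.878²) = 1/√0.2291 = 2.089; τ_4 = 30.41/2.089 = 14.56 years.
Total: 7.018 + 19.59 + 5.836 + 14.56 years.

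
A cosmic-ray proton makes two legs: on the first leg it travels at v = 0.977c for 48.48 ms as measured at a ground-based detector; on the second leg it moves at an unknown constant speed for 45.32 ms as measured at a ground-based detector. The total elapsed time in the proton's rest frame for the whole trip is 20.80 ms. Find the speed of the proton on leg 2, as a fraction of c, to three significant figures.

Leg 1: γ = 1/√(1 − 0.977²) = 1/√0.04547 = 4.690; τ_1 = 48.48/4.690 = 10.34 ms.
Leg 2: speed unknown; τ_2 = 45.32/γ_2.
Total proper time: 10.34 + τ_2 = 20.80, so τ_2 = 20.80 − 10.34 = 10.46 ms.
γ_2 = 45.32/10.46 = 4.332; β = √(1 − 1/γ²) = √0.9467.

β = 0.973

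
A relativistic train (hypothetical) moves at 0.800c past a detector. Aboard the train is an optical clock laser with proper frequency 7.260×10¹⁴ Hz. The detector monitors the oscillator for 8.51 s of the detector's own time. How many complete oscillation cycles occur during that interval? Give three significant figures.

N = 3.71×10¹⁵

γ = 1/√(1 − 0.800²) = 5/3 ≈ 1.667
During 8.51 s of lab time, the oscillator's proper time advances by τ = Δt/γ = 8.51/1.667 = 5.106 s = 5.106×10⁰ s.
N = f × τ = 7.260×10¹⁴ × 5.106×10⁰ = 3.707×10¹⁵.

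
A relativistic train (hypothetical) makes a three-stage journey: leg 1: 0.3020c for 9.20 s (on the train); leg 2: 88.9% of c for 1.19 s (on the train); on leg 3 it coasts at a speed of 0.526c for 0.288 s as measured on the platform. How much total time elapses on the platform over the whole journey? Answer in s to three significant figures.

Leg 1: γ = 1/√(1 − 0.3020²) = 1/√0.9088 = 1.049; Δt_1 = 1.049 × 9.20 = 9.651 s.
Leg 2: β = 0.889; γ = 1/√(1 − 0.889²) = 1/√0.2097 = 2.184; Δt_2 = 2.184 × 1.19 = 2.599 s.
Leg 3: 0.288 s is already measured on the platform.
Total: 9.651 + 2.599 + 0.2880 s.

Δt = 12.5 s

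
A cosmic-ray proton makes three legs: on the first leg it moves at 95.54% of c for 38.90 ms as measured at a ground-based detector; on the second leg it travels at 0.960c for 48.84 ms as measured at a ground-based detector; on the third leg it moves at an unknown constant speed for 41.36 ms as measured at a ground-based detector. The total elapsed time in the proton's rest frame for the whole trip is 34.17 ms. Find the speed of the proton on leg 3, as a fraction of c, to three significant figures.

β = 0.976

Leg 1: β = 0.9554; γ = 1/√(1 − 0.9554²) = 1/√0.08721 = 3.386; τ_1 = 38.90/3.386 = 11.49 ms.
Leg 2: γ = 1/√(1 − 0.960²) = 25/7 ≈ 3.571; τ_2 = 48.84/3.571 = 13.68 ms.
Leg 3: speed unknown; τ_3 = 41.36/γ_3.
Total proper time: 11.49 + 13.68 + τ_3 = 34.17, so τ_3 = 34.17 − 25.16 = 9.007 ms.
γ_3 = 41.36/9.007 = 4.592; β = √(1 − 1/γ²) = √0.9526.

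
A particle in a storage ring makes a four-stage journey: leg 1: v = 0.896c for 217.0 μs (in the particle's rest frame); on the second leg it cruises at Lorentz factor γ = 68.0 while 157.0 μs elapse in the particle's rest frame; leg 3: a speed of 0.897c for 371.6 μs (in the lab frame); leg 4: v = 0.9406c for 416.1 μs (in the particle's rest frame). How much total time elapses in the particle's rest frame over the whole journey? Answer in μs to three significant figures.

Leg 1: 217.0 μs is already measured in the particle's rest frame.
Leg 2: 157.0 μs is already measured in the particle's rest frame.
Leg 3: γ = 1/√(1 − 0.897²) = 1/√0.1954 = 2.262; τ_3 = 371.6/2.262 = 164.3 μs.
Leg 4: 416.1 μs is already measured in the particle's rest frame.
Total: 217.0 + 157.0 + 164.3 + 416.1 μs.

τ = 954 μs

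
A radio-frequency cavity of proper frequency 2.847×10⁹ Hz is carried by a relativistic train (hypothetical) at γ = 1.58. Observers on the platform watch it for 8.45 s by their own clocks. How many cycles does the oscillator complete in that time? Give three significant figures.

γ = 1.58
During 8.45 s of lab time, the oscillator's proper time advances by τ = Δt/γ = 8.45/1.580 = 5.348 s = 5.348×10⁰ s.
N = f × τ = 2.847×10⁹ × 5.348×10⁰ = 1.523×10¹⁰.

N = 1.52×10¹⁰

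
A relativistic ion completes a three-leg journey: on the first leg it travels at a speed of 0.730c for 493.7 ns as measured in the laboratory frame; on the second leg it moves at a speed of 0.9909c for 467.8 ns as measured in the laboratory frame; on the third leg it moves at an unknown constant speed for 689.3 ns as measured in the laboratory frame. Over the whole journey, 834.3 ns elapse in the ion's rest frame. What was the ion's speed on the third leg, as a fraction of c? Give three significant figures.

β = 0.777

Leg 1: γ = 1/√(1 − 0.730²) = 1/√0.4671 = 1.463; τ_1 = 493.7/1.463 = 337.4 ns.
Leg 2: γ = 1/√(1 − 0.9909²) = 1/√0.01812 = 7.429; τ_2 = 467.8/7.429 = 62.97 ns.
Leg 3: speed unknown; τ_3 = 689.3/γ_3.
Total proper time: 337.4 + 62.97 + τ_3 = 834.3, so τ_3 = 834.3 − 400.4 = 433.9 ns.
γ_3 = 689.3/433.9 = 1.589; β = √(1 − 1/γ²) = √0.6037.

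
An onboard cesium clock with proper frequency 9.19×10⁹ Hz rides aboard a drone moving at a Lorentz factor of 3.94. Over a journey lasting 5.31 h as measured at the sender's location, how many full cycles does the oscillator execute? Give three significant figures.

γ = 3.94
The oscillator's own cycle count is N = f × τ where τ is the proper time aboard the drone. τ = Δt/γ = 5.31/3.940 = 1.348 h = 4.852×10³ s.
N = 9.19×10⁹ × 4.852×10³ = 4.459×10¹³.

N = 4.46×10¹³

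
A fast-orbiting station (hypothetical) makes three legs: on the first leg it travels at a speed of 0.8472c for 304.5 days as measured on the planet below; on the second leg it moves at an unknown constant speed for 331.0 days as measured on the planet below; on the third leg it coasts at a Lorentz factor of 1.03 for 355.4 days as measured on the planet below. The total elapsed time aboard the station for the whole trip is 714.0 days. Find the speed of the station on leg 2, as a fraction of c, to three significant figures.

Leg 1: γ = 1/√(1 − 0.8472²) = 1/√0.2823 = 1.882; τ_1 = 304.5/1.882 = 161.8 days.
Leg 2: speed unknown; τ_2 = 331.0/γ_2.
Leg 3: γ = 1.03; τ_3 = 355.4/1.030 = 345.0 days.
Total proper time: 161.8 + τ_2 + 345.0 = 714.0, so τ_2 = 714.0 − 506.8 = 207.2 days.
γ_2 = 331.0/207.2 = 1.598; β = √(1 − 1/γ²) = √0.6082.

β = 0.780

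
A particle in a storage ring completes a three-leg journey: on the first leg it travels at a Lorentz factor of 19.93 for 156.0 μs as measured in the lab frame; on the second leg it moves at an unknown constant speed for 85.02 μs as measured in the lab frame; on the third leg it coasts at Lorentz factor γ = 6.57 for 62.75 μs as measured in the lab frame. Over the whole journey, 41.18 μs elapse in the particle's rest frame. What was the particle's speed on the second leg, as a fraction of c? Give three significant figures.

β = 0.960

Leg 1: γ = 19.93; τ_1 = 156.0/19.93 = 7.827 μs.
Leg 2: speed unknown; τ_2 = 85.02/γ_2.
Leg 3: γ = 6.57; τ_3 = 62.75/6.570 = 9.551 μs.
Total proper time: 7.827 + τ_2 + 9.551 = 41.18, so τ_2 = 41.18 − 17.38 = 23.80 μs.
γ_2 = 85.02/23.80 = 3.572; β = √(1 − 1/γ²) = √0.9216.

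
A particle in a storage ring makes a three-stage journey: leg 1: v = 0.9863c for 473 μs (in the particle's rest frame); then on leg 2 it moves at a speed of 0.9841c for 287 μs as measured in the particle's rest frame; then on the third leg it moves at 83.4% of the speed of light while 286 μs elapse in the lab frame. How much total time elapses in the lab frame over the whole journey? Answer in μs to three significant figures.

Leg 1: γ = 1/√(1 − 0.9863²) = 1/√0.02721 = 6.062; Δt_1 = 6.062 × 473 = 2867 μs.
Leg 2: γ = 1/√(1 − 0.9841²) = 1/√0.03155 = 5.630; Δt_2 = 5.630 × 287 = 1616 μs.
Leg 3: 286 μs is already measured in the lab frame.
Total: 2867 + 1616 + 286.0 μs.

Δt = 4770 μs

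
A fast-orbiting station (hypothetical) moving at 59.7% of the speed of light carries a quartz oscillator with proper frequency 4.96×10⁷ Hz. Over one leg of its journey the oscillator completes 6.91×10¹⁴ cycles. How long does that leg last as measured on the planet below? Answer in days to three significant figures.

Δt = 201 days

β = 0.597; γ = 1/√(1 − 0.597²) = 1/√0.6436 = 1.247
Proper time for N cycles: τ = N/f = 6.91×10¹⁴/(4.96×10⁷) = 1.393×10⁷ s = 161.2 days.
Lab-frame duration Δt = γτ = 1.247 × 161.2 = 201.0 days.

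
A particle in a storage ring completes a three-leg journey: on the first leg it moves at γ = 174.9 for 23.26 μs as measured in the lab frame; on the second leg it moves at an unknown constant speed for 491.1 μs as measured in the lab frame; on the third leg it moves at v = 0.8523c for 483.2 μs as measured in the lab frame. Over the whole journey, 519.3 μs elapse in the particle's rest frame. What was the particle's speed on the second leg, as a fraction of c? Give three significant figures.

Leg 1: γ = 174.9; τ_1 = 23.26/174.9 = 0.1330 μs.
Leg 2: speed unknown; τ_2 = 491.1/γ_2.
Leg 3: γ = 1/√(1 − 0.8523²) = 1/√0.2736 = 1.912; τ_3 = 483.2/1.912 = 252.7 μs.
Total proper time: 0.1330 + τ_2 + 252.7 = 519.3, so τ_2 = 519.3 − 252.9 = 266.4 μs.
γ_2 = 491.1/266.4 = 1.843; β = √(1 − 1/γ²) = √0.7057.

β = 0.840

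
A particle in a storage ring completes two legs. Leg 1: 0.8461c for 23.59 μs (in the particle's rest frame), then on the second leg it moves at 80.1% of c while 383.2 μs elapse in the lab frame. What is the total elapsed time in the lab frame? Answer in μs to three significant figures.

Leg 1: γ = 1/√(1 − 0.8461²) = 1/√0.2841 = 1.876; Δt_1 = 1.876 × 23.59 = 44.26 μs.
Leg 2: 383.2 μs is already measured in the lab frame.
Total: 44.26 + 383.2 μs.

Δt = 427 μs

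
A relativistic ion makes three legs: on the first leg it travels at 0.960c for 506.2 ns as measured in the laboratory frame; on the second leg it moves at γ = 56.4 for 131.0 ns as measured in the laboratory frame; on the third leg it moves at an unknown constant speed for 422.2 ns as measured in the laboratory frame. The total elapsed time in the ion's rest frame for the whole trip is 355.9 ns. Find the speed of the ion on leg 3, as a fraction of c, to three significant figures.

β = 0.865

Leg 1: γ = 1/√(1 − 0.960²) = 25/7 ≈ 3.571; τ_1 = 506.2/3.571 = 141.7 ns.
Leg 2: γ = 56.4; τ_2 = 131.0/56.40 = 2.323 ns.
Leg 3: speed unknown; τ_3 = 422.2/γ_3.
Total proper time: 141.7 + 2.323 + τ_3 = 355.9, so τ_3 = 355.9 − 144.1 = 211.8 ns.
γ_3 = 422.2/211.8 = 1.993; β = √(1 − 1/γ²) = √0.7482.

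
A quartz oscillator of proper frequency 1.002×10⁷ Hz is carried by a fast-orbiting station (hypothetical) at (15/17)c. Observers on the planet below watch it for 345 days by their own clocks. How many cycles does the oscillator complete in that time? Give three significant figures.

γ = 1/√(1 − (15/17)²) = 17/8 = 2.125
During 345 days of lab time, the oscillator's proper time advances by τ = Δt/γ = 345/2.125 = 162.4 days = 1.403×10⁷ s.
N = f × τ = 1.002×10⁷ × 1.403×10⁷ = 1.406×10¹⁴.

N = 1.41×10¹⁴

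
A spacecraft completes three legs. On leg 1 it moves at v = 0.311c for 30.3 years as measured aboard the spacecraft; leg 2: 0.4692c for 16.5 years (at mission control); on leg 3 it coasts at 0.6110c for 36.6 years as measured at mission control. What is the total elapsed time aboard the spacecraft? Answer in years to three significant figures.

Leg 1: 30.3 years is already measured aboard the spacecraft.
Leg 2: γ = 1/√(1 − 0.4692²) = 1/√0.7799 = 1.132; τ_2 = 16.5/1.132 = 14.57 years.
Leg 3: γ = 1/√(1 − 0.6110²) = 1/√0.6267 = 1.263; τ_3 = 36.6/1.263 = 28.97 years.
Total: 30.30 + 14.57 + 28.97 years.

τ = 73.8 years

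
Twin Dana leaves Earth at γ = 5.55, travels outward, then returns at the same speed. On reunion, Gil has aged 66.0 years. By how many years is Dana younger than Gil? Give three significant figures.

γ = 5.55
Dana's elapsed proper time: τ = 66.0/5.550 = 11.89 years.
Age gap = Δt − τ = 66.0 − 11.89 years.

Δt − τ = 54.1 years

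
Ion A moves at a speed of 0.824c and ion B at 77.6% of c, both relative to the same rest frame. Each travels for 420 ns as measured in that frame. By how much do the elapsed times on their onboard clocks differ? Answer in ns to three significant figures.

A: γ = 1/√(1 − 0.824²) = 1/√0.3210 = 1.765; τ_A = 420/1.765 = 238.0 ns.
B: β = 0.776; γ = 1/√(1 − 0.776²) = 1/√0.3978 = 1.585; τ_B = 420/1.585 = 264.9 ns.

|τ_A − τ_B| = 26.9 ns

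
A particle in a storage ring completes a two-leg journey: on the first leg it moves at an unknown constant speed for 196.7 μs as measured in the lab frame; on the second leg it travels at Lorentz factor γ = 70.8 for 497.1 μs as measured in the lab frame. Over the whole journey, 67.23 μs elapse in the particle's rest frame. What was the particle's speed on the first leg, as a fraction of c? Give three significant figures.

β = 0.952

Leg 1: speed unknown; τ_1 = 196.7/γ_1.
Leg 2: γ = 70.8; τ_2 = 497.1/70.80 = 7.021 μs.
Total proper time: τ_1 + 7.021 = 67.23, so τ_1 = 67.23 − 7.021 = 60.21 μs.
γ_1 = 196.7/60.21 = 3.267; β = √(1 − 1/γ²) = √0.9063.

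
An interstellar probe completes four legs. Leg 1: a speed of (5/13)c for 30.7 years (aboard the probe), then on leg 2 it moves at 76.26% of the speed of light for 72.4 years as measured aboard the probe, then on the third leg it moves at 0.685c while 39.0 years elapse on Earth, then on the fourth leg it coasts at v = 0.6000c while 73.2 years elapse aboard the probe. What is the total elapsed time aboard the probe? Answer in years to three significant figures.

τ = 205 years

Leg 1: 30.7 years is already measured aboard the probe.
Leg 2: 72.4 years is already measured aboard the probe.
Leg 3: γ = 1/√(1 − 0.685²) = 1/√0.5308 = 1.373; τ_3 = 39.0/1.373 = 28.41 years.
Leg 4: 73.2 years is already measured aboard the probe.
Total: 30.70 + 72.40 + 28.41 + 73.20 years.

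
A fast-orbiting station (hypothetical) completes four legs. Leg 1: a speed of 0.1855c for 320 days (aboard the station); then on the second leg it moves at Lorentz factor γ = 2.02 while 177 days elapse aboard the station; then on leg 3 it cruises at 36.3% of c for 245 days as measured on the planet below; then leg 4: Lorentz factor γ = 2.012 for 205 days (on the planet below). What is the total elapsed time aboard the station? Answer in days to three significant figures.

Leg 1: 320 days is already measured aboard the station.
Leg 2: 177 days is already measured aboard the station.
Leg 3: β = 0.363; γ = 1/√(1 − 0.363²) = 1/√0.8682 = 1.073; τ_3 = 245/1.073 = 228.3 days.
Leg 4: γ = 2.012; τ_4 = 205/2.012 = 101.9 days.
Total: 320.0 + 177.0 + 228.3 + 101.9 days.

τ = 827 days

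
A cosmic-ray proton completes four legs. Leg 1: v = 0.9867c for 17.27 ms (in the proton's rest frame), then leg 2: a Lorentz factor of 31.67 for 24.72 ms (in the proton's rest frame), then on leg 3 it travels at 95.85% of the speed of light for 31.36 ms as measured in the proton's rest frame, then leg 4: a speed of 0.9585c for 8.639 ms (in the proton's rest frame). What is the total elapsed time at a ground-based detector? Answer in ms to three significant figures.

Δt = 1030 ms

Leg 1: γ = 1/√(1 − 0.9867²) = 1/√0.02642 = 6.152; Δt_1 = 6.152 × 17.27 = 106.2 ms.
Leg 2: γ = 31.67; Δt_2 = 31.67 × 24.72 = 782.9 ms.
Leg 3: β = 0.9585; γ = 1/√(1 − 0.9585²) = 1/√0.08128 = 3.508; Δt_3 = 3.508 × 31.36 = 110.0 ms.
Leg 4: γ = 1/√(1 − 0.9585²) = 1/√0.08128 = 3.508; Δt_4 = 3.508 × 8.639 = 30.30 ms.
Total: 106.2 + 782.9 + 110.0 + 30.30 ms.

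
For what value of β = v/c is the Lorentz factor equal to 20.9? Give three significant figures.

β = 0.999

β = √(1 − 1/γ²) = √(1 − 1/20.9²) = √(1 − 0.002289) = √0.9977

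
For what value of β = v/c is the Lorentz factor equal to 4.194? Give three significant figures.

β = 0.971

β = √(1 − 1/γ²) = √(1 − 1/4.194²) = √(1 − 0.05685) = √0.9431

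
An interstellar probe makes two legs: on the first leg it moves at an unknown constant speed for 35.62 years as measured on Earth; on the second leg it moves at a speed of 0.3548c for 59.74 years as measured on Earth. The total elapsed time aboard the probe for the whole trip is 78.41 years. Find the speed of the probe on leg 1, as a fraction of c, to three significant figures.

Leg 1: speed unknown; τ_1 = 35.62/γ_1.
Leg 2: γ = 1/√(1 − 0.3548²) = 1/√0.8741 = 1.070; τ_2 = 59.74/1.070 = 55.85 years.
Total proper time: τ_1 + 55.85 = 78.41, so τ_1 = 78.41 − 55.85 = 22.56 years.
γ_1 = 35.62/22.56 = 1.579; β = √(1 − 1/γ²) = √0.5990.

β = 0.774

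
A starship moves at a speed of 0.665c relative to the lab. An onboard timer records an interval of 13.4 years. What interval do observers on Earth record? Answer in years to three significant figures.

Δt = 17.9 years

γ = 1/√(1 − 0.665²) = 1/√0.5578 = 1.339
The interval measured on the ship is the proper time (both events occur at the same place in that frame); the lab-frame interval is Δt = γτ = 1.339 × 13.4 years.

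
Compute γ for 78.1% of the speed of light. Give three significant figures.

β = 0.781; γ = 1/√(1 − 0.781²) = 1/√0.3900 = 1.601

γ = 1.60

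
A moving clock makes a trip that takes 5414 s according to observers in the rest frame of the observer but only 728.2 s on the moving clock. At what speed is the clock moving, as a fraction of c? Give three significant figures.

β = 0.991

The proper time is measured on the moving clock (both events occur at the clock's location); Δt is measured in the rest frame of the observer. γ = Δt/τ = 5414/728.2 = 7.435.
β = √(1 − 1/γ²) = √(1 − 0.01809) = √0.9819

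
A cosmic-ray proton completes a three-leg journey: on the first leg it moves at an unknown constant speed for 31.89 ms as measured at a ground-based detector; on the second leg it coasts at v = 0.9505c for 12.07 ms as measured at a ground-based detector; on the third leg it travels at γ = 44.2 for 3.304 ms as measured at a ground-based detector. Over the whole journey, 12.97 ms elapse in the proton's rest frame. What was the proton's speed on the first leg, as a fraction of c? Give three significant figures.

Leg 1: speed unknown; τ_1 = 31.89/γ_1.
Leg 2: γ = 1/√(1 − 0.9505²) = 1/√0.09655 = 3.218; τ_2 = 12.07/3.218 = 3.750 ms.
Leg 3: γ = 44.2; τ_3 = 3.304/44.20 = 0.07475 ms.
Total proper time: τ_1 + 3.750 + 0.07475 = 12.97, so τ_1 = 12.97 − 3.825 = 9.145 ms.
γ_1 = 31.89/9.145 = 3.487; β = √(1 − 1/γ²) = √0.9178.

β = 0.958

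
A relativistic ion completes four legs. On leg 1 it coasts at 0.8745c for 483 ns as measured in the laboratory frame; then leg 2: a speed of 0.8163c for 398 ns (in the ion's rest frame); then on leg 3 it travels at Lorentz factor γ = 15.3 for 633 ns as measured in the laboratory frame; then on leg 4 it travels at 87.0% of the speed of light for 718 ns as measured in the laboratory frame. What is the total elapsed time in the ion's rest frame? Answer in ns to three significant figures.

τ = 1030 ns

Leg 1: γ = 1/√(1 − 0.8745²) = 1/√0.2352 = 2.062; τ_1 = 483/2.062 = 234.3 ns.
Leg 2: 398 ns is already measured in the ion's rest frame.
Leg 3: γ = 15.3; τ_3 = 633/15.30 = 41.37 ns.
Leg 4: β = 0.870; γ = 1/√(1 − 0.870²) = 1/√0.2431 = 2.028; τ_4 = 718/2.028 = 354.0 ns.
Total: 234.3 + 398.0 + 41.37 + 354.0 ns.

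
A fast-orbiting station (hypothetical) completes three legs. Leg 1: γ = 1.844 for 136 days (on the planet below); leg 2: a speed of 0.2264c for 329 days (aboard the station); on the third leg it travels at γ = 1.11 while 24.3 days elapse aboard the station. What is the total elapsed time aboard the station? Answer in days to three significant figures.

Leg 1: γ = 1.844; τ_1 = 136/1.844 = 73.75 days.
Leg 2: 329 days is already measured aboard the station.
Leg 3: 24.3 days is already measured aboard the station.
Total: 73.75 + 329.0 + 24.30 days.

τ = 427 days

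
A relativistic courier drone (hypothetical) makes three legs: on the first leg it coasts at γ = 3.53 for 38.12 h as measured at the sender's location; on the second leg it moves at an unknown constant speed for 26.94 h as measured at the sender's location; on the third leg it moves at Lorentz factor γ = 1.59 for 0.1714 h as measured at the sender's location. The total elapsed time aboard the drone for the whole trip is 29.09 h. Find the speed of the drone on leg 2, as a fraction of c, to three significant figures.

β = 0.738

Leg 1: γ = 3.53; τ_1 = 38.12/3.530 = 10.80 h.
Leg 2: speed unknown; τ_2 = 26.94/γ_2.
Leg 3: γ = 1.59; τ_3 = 0.1714/1.590 = 0.1078 h.
Total proper time: 10.80 + τ_2 + 0.1078 = 29.09, so τ_2 = 29.09 − 10.91 = 18.18 h.
γ_2 = 26.94/18.18 = 1.482; β = √(1 − 1/γ²) = √0.5444.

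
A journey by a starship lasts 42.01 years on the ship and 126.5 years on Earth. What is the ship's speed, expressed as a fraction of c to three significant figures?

v = 0.943c

The proper time is measured on the ship (both events occur at the ship's location); Δt is measured on Earth. γ = Δt/τ = 126.5/42.01 = 3.011.
β = √(1 − 1/γ²) = √(1 − 0.1103) = √0.8897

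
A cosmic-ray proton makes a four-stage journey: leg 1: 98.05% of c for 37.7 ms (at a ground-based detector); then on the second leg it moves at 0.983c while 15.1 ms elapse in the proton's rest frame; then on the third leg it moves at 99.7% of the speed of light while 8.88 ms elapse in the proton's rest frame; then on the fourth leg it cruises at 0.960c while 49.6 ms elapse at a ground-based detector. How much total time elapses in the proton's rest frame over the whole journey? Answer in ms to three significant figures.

Leg 1: β = 0.9805; γ = 1/√(1 − 0.9805²) = 1/√0.03862 = 5.089; τ_1 = 37.7/5.089 = 7.409 ms.
Leg 2: 15.1 ms is already measured in the proton's rest frame.
Leg 3: 8.88 ms is already measured in the proton's rest frame.
Leg 4: γ = 1/√(1 − 0.960²) = 1/√0.07840 = 3.571; τ_4 = 49.6/3.571 = 13.89 ms.
Total: 7.409 + 15.10 + 8.880 + 13.89 ms.

τ = 45.3 ms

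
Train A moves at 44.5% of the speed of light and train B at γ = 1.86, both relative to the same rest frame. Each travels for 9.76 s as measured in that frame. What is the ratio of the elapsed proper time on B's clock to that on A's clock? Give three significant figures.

τ_B/τ_A = 0.600

A: β = 0.445; γ = 1/√(1 − 0.445²) = 1/√0.8020 = 1.117. B: γ = 1.86.
τ_A/τ_B = γ_B/γ_A = 1.860/1.117 = 1.666, so τ_B/τ_A = 0.6004.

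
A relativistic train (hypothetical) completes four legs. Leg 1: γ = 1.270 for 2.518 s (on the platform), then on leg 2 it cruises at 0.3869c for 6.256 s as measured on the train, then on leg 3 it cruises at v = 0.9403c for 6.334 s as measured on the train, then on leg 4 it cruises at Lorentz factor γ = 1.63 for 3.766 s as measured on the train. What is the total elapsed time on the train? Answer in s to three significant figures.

τ = 18.3 s

Leg 1: γ = 1.270; τ_1 = 2.518/1.270 = 1.983 s.
Leg 2: 6.256 s is already measured on the train.
Leg 3: 6.334 s is already measured on the train.
Leg 4: 3.766 s is already measured on the train.
Total: 1.983 + 6.256 + 6.334 + 3.766 s.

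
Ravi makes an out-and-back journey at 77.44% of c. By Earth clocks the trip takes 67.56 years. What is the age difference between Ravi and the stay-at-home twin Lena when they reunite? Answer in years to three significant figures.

Δt − τ = 24.8 years

β = 0.7744; γ = 1/√(1 − 0.7744²) = 1/√0.4003 = 1.581
Ravi's elapsed proper time: τ = 67.56/1.581 = 42.74 years.
Age gap = Δt − τ = 67.56 − 42.74 years.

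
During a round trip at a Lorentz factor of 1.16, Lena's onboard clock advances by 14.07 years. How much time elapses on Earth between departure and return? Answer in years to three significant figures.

Δt = 16.3 years

γ = 1.16
Earth-frame duration is the dilated interval: Δt = γτ = 1.160 × 14.07 years.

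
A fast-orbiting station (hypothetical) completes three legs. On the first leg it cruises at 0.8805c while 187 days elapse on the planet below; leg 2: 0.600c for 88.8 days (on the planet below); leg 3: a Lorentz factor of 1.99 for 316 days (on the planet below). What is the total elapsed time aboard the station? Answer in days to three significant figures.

τ = 318 days

Leg 1: γ = 1/√(1 − 0.8805²) = 1/√0.2247 = 2.109; τ_1 = 187/2.109 = 88.65 days.
Leg 2: γ = 1/√(1 − 0.600²) = 5/4 = 1.250; τ_2 = 88.8/1.250 = 71.04 days.
Leg 3: γ = 1.99; τ_3 = 316/1.990 = 158.8 days.
Total: 88.65 + 71.04 + 158.8 days.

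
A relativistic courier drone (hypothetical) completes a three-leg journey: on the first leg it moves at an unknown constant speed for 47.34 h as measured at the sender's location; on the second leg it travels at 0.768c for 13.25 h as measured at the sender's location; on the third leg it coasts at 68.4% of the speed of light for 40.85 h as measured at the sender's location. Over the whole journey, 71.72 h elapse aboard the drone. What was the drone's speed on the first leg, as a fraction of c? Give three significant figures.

Leg 1: speed unknown; τ_1 = 47.34/γ_1.
Leg 2: γ = 1/√(1 − 0.768²) = 1/√0.4102 = 1.561; τ_2 = 13.25/1.561 = 8.486 h.
Leg 3: β = 0.684; γ = 1/√(1 − 0.684²) = 1/√0.5321 = 1.371; τ_3 = 40.85/1.371 = 29.80 h.
Total proper time: τ_1 + 8.486 + 29.80 = 71.72, so τ_1 = 71.72 − 38.29 = 33.43 h.
γ_1 = 47.34/33.43 = 1.416; β = √(1 − 1/γ²) = √0.5012.

β = 0.708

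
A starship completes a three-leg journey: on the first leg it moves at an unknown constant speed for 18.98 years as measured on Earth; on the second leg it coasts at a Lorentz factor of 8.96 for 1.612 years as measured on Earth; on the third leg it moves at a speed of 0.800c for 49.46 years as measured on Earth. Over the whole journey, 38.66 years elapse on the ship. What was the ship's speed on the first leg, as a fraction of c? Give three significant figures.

Leg 1: speed unknown; τ_1 = 18.98/γ_1.
Leg 2: γ = 8.96; τ_2 = 1.612/8.960 = 0.1799 years.
Leg 3: γ = 1/√(1 − 0.800²) = 1/√0.3600 = 1.667; τ_3 = 49.46/1.667 = 29.68 years.
Total proper time: τ_1 + 0.1799 + 29.68 = 38.66, so τ_1 = 38.66 − 29.86 = 8.804 years.
γ_1 = 18.98/8.804 = 2.156; β = √(1 − 1/γ²) = √0.7848.

β = 0.886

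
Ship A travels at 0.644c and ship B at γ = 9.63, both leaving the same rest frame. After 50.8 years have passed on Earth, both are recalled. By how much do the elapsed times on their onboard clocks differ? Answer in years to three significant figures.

A: γ = 1/√(1 − 0.644²) = 1/√0.5853 = 1.307; τ_A = 50.8/1.307 = 38.86 years.
B: γ = 9.63; τ_B = 50.8/9.630 = 5.275 years.

|τ_A − τ_B| = 33.6 years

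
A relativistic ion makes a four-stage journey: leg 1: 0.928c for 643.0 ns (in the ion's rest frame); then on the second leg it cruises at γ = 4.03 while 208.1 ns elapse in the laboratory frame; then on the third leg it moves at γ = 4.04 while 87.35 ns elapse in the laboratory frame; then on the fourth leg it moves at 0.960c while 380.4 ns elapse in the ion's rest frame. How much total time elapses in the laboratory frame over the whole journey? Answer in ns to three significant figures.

Leg 1: γ = 1/√(1 − 0.928²) = 1/√0.1388 = 2.684; Δt_1 = 2.684 × 643.0 = 1726 ns.
Leg 2: 208.1 ns is already measured in the laboratory frame.
Leg 3: 87.35 ns is already measured in the laboratory frame.
Leg 4: γ = 1/√(1 − 0.960²) = 25/7 ≈ 3.571; Δt_4 = 3.571 × 380.4 = 1359 ns.
Total: 1726 + 208.1 + 87.35 + 1359 ns.

Δt = 3380 ns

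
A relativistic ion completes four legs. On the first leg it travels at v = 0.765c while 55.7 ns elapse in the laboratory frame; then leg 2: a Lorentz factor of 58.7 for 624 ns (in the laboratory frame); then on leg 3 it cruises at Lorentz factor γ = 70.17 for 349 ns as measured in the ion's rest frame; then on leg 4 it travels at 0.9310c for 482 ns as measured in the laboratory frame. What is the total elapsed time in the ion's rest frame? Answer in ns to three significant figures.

τ = 571 ns

Leg 1: γ = 1/√(1 − 0.765²) = 1/√0.4148 = 1.553; τ_1 = 55.7/1.553 = 35.87 ns.
Leg 2: γ = 58.7; τ_2 = 624/58.70 = 10.63 ns.
Leg 3: 349 ns is already measured in the ion's rest frame.
Leg 4: γ = 1/√(1 − 0.9310²) = 1/√0.1332 = 2.740; τ_4 = 482/2.740 = 175.9 ns.
Total: 35.87 + 10.63 + 349.0 + 175.9 ns.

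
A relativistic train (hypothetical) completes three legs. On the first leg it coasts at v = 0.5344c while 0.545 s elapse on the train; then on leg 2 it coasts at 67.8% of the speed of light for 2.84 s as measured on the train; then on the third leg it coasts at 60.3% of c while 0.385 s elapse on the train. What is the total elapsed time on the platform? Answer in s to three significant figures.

Δt = 4.99 s

Leg 1: γ = 1/√(1 − 0.5344²) = 1/√0.7144 = 1.183; Δt_1 = 1.183 × 0.545 = 0.6448 s.
Leg 2: β = 0.678; γ = 1/√(1 − 0.678²) = 1/√0.5403 = 1.360; Δt_2 = 1.360 × 2.84 = 3.864 s.
Leg 3: β = 0.603; γ = 1/√(1 − 0.603²) = 1/√0.6364 = 1.254; Δt_3 = 1.254 × 0.385 = 0.4826 s.
Total: 0.6448 + 3.864 + 0.4826 s.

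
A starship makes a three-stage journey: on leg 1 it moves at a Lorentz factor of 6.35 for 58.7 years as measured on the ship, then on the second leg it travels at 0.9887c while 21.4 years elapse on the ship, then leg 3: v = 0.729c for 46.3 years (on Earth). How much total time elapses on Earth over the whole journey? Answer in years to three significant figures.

Δt = 562 years

Leg 1: γ = 6.35; Δt_1 = 6.350 × 58.7 = 372.7 years.
Leg 2: γ = 1/√(1 − 0.9887²) = 1/√0.02247 = 6.671; Δt_2 = 6.671 × 21.4 = 142.8 years.
Leg 3: 46.3 years is already measured on Earth.
Total: 372.7 + 142.8 + 46.30 years.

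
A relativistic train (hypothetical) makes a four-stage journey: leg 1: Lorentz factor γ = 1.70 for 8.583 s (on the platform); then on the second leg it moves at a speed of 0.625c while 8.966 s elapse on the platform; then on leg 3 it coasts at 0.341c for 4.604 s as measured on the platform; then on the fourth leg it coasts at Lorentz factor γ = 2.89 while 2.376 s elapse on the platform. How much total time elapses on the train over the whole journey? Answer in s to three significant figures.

Leg 1: γ = 1.70; τ_1 = 8.583/1.700 = 5.049 s.
Leg 2: γ = 1/√(1 − 0.625²) = 1/√0.6094 = 1.281; τ_2 = 8.966/1.281 = 6.999 s.
Leg 3: γ = 1/√(1 − 0.341²) = 1/√0.8837 = 1.064; τ_3 = 4.604/1.064 = 4.328 s.
Leg 4: γ = 2.89; τ_4 = 2.376/2.890 = 0.8221 s.
Total: 5.049 + 6.999 + 4.328 + 0.8221 s.

τ = 17.2 s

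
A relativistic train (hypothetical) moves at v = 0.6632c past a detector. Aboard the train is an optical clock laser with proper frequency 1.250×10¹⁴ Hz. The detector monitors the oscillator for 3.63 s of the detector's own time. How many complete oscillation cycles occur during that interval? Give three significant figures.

N = 3.40×10¹⁴

γ = 1/√(1 − 0.6632²) = 1/√0.5602 = 1.336
During 3.63 s of lab time, the oscillator's proper time advances by τ = Δt/γ = 3.63/1.336 = 2.717 s = 2.717×10⁰ s.
N = f × τ = 1.250×10¹⁴ × 2.717×10⁰ = 3.396×10¹⁴.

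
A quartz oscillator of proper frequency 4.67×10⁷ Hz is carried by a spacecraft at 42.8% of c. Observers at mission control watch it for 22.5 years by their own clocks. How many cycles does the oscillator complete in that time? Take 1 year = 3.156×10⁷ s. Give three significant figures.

β = 0.428; γ = 1/√(1 − 0.428²) = 1/√0.8168 = 1.106
During 22.5 years of lab time, the oscillator's proper time advances by τ = Δt/γ = 22.5/1.106 = 20.34 years = 6.418×10⁸ s.
N = f × τ = 4.67×10⁷ × 6.418×10⁸ = 2.997×10¹⁶.

N = 3.00×10¹⁶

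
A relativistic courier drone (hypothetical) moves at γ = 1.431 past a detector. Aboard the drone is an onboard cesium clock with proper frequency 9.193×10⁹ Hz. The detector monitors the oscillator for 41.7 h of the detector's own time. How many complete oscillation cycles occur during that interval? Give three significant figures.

N = 9.64×10¹⁴

γ = 1.431
During 41.7 h of lab time, the oscillator's proper time advances by τ = Δt/γ = 41.7/1.431 = 29.14 h = 1.049×10⁵ s.
N = f × τ = 9.193×10⁹ × 1.049×10⁵ = 9.644×10¹⁴.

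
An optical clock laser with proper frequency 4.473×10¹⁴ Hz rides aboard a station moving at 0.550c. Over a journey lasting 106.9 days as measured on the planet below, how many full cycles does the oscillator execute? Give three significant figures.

γ = 1/√(1 − 0.550²) = 1/√0.6975 = 1.197
The oscillator's own cycle count is N = f × τ where τ is the proper time aboard the station. τ = Δt/γ = 106.9/1.197 = 89.28 days = 7.714×10⁶ s.
N = 4.473×10¹⁴ × 7.714×10⁶ = 3.450×10²¹.

N = 3.45×10²¹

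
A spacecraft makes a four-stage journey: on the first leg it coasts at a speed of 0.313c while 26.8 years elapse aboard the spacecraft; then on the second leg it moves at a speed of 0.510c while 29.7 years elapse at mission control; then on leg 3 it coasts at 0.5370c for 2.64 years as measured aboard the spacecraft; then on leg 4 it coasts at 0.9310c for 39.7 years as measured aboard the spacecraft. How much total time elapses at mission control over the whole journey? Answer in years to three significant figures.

Leg 1: γ = 1/√(1 − 0.313²) = 1/√0.9020 = 1.053; Δt_1 = 1.053 × 26.8 = 28.22 years.
Leg 2: 29.7 years is already measured at mission control.
Leg 3: γ = 1/√(1 − 0.5370²) = 1/√0.7116 = 1.185; Δt_3 = 1.185 × 2.64 = 3.130 years.
Leg 4: γ = 1/√(1 − 0.9310²) = 1/√0.1332 = 2.740; Δt_4 = 2.740 × 39.7 = 108.8 years.
Total: 28.22 + 29.70 + 3.130 + 108.8 years.

Δt = 170 years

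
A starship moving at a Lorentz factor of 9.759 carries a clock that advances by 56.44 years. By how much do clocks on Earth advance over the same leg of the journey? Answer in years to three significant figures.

Δt = 551 years

γ = 9.759
The interval measured on the ship is the proper time (both events occur at the same place in that frame); the lab-frame interval is Δt = γτ = 9.759 × 56.44 years.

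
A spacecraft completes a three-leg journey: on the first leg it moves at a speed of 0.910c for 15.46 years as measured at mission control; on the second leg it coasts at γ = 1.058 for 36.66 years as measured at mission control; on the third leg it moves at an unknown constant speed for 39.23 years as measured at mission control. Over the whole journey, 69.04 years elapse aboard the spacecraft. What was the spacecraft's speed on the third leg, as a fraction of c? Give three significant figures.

β = 0.701

Leg 1: γ = 1/√(1 − 0.910²) = 1/√0.1719 = 2.412; τ_1 = 15.46/2.412 = 6.410 years.
Leg 2: γ = 1.058; τ_2 = 36.66/1.058 = 34.65 years.
Leg 3: speed unknown; τ_3 = 39.23/γ_3.
Total proper time: 6.410 + 34.65 + τ_3 = 69.04, so τ_3 = 69.04 − 41.06 = 27.98 years.
γ_3 = 39.23/27.98 = 1.402; β = √(1 − 1/γ²) = √0.4913.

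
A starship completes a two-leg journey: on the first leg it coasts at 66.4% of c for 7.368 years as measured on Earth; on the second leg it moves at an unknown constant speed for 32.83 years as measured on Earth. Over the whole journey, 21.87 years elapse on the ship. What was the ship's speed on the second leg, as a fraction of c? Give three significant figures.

β = 0.867

Leg 1: β = 0.664; γ = 1/√(1 − 0.664²) = 1/√0.5591 = 1.337; τ_1 = 7.368/1.337 = 5.509 years.
Leg 2: speed unknown; τ_2 = 32.83/γ_2.
Total proper time: 5.509 + τ_2 = 21.87, so τ_2 = 21.87 − 5.509 = 16.36 years.
γ_2 = 32.83/16.36 = 2.007; β = √(1 − 1/γ²) = √0.7517.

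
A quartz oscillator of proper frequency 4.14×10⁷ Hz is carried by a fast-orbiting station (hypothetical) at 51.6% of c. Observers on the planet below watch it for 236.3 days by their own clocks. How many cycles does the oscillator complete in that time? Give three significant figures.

N = 7.24×10¹⁴

β = 0.516; γ = 1/√(1 − 0.516²) = 1/√0.7337 = 1.167
During 236.3 days of lab time, the oscillator's proper time advances by τ = Δt/γ = 236.3/1.167 = 202.4 days = 1.749×10⁷ s.
N = f × τ = 4.14×10⁷ × 1.749×10⁷ = 7.240×10¹⁴.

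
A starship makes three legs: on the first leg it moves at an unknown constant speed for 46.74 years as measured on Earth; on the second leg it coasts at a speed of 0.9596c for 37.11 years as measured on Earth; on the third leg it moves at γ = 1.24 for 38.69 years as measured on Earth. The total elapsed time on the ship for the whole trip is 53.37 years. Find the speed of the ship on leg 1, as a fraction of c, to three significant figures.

β = 0.968

Leg 1: speed unknown; τ_1 = 46.74/γ_1.
Leg 2: γ = 1/√(1 − 0.9596²) = 1/√0.07917 = 3.554; τ_2 = 37.11/3.554 = 10.44 years.
Leg 3: γ = 1.24; τ_3 = 38.69/1.240 = 31.20 years.
Total proper time: τ_1 + 10.44 + 31.20 = 53.37, so τ_1 = 53.37 − 41.64 = 11.73 years.
γ_1 = 46.74/11.73 = 3.986; β = √(1 − 1/γ²) = √0.9371.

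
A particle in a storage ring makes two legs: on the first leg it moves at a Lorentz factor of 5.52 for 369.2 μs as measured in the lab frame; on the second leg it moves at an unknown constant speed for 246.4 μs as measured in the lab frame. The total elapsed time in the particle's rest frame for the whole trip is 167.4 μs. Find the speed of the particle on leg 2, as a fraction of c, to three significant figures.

Leg 1: γ = 5.52; τ_1 = 369.2/5.520 = 66.88 μs.
Leg 2: speed unknown; τ_2 = 246.4/γ_2.
Total proper time: 66.88 + τ_2 = 167.4, so τ_2 = 167.4 − 66.88 = 100.5 μs.
γ_2 = 246.4/100.5 = 2.451; β = √(1 − 1/γ²) = √0.8336.

β = 0.913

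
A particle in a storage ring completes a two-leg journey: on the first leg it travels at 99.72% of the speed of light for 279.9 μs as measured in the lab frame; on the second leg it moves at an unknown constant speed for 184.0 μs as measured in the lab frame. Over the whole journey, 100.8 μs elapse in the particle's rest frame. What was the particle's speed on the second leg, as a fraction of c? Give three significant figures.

β = 0.901

Leg 1: β = 0.9972; γ = 1/√(1 − 0.9972²) = 1/√0.005592 = 13.37; τ_1 = 279.9/13.37 = 20.93 μs.
Leg 2: speed unknown; τ_2 = 184.0/γ_2.
Total proper time: 20.93 + τ_2 = 100.8, so τ_2 = 100.8 − 20.93 = 79.87 μs.
γ_2 = 184.0/79.87 = 2.304; β = √(1 − 1/γ²) = √0.8116.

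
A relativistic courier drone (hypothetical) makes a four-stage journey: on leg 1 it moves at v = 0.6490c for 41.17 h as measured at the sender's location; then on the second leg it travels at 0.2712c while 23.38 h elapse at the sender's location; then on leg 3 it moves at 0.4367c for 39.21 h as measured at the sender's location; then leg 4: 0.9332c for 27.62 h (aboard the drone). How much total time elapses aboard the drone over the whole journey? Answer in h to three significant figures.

τ = 117 h

Leg 1: γ = 1/√(1 − 0.6490²) = 1/√0.5788 = 1.314; τ_1 = 41.17/1.314 = 31.32 h.
Leg 2: γ = 1/√(1 − 0.2712²) = 1/√0.9265 = 1.039; τ_2 = 23.38/1.039 = 22.50 h.
Leg 3: γ = 1/√(1 − 0.4367²) = 1/√0.8093 = 1.112; τ_3 = 39.21/1.112 = 35.27 h.
Leg 4: 27.62 h is already measured aboard the drone.
Total: 31.32 + 22.50 + 35.27 + 27.62 h.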